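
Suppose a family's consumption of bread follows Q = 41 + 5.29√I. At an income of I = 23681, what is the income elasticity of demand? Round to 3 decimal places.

At I = 23681: Q = 855.059.
dQ/dI = 5.29/(2√I) = 0.017188 at this income.
η = (dQ/dI)·(I/Q) = 0.017188 × (23681/855.059) = 0.476.

0.476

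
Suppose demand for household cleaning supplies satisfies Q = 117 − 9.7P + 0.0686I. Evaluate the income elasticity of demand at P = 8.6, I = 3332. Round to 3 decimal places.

At P = 8.6, I = 3332: Q = 262.155.
Holding P constant, ∂Q/∂I = 0.0686.
η_I = (∂Q/∂I)·(I/Q) = 0.0686 × (3332/262.155) = 0.872.

0.872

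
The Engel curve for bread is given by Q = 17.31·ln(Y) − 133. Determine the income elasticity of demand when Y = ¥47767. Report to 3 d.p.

0.324

At Y = 47767: Q = 53.500.
dQ/dY = 17.31/Y = 0.000362384 at this income.
η = (dQ/dY)·(Y/Q) = 0.000362384 × (47767/53.500) = 0.324.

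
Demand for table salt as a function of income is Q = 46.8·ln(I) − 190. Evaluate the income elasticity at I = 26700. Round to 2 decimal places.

At I = 26700: Q = 287.005.
dQ/dI = 46.8/I = 0.00175281 at this income.
η = (dQ/dI)·(I/Q) = 0.00175281 × (26700/287.005) = 0.16.

0.16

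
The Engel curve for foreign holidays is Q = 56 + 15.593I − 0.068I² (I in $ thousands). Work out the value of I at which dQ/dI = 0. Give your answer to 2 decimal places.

dQ/dI = 15.593 − 0.136I.
The good is inferior where dQ/dI < 0. Setting dQ/dI = 0 gives I = 15.593 / 0.136 = 114.65.

114.65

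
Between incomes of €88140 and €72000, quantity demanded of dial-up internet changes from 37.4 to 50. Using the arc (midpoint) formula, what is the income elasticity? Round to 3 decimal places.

-1.430

ΔQ = 50 − 37.4 = 12.6; midpoint Q̄ = (37.4 + 50)/2 = 43.7.
ΔI = 72000 − 88140 = -16140; midpoint Ī = (88140 + 72000)/2 = 80070.
η = (ΔQ/Q̄) ÷ (ΔI/Ī) = (12.6/43.7) ÷ (-16140/80070) = -1.430.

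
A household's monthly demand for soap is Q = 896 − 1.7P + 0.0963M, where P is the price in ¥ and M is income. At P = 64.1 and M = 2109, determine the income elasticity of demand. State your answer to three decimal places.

At P = 64.1, M = 2109: Q = 990.127.
Holding P constant, ∂Q/∂M = 0.0963.
η_M = (∂Q/∂M)·(M/Q) = 0.0963 × (2109/990.127) = 0.205.

0.205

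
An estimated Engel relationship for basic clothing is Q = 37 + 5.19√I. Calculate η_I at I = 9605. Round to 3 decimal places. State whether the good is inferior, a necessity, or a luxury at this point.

0.466 (necessity)

At I = 9605: Q = 545.646.
dQ/dI = 5.19/(2√I) = 0.0264782 at this income.
η = (dQ/dI)·(I/Q) = 0.0264782 × (9605/545.646) = 0.466.
Since 0 < η < 1, the good is a necessity.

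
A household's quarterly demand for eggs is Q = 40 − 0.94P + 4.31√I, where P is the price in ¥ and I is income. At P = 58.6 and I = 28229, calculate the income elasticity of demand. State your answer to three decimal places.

At P = 58.6, I = 28229: Q = 709.060.
Holding P constant, ∂Q/∂I = 4.31/(2√I) = 0.0128262.
η_I = (∂Q/∂I)·(I/Q) = 0.0128262 × (28229/709.060) = 0.511.

0.511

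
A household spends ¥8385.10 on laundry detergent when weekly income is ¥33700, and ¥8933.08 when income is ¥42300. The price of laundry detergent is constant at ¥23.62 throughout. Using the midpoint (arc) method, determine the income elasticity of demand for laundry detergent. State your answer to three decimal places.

0.280

With a constant price, Q₁ = 8385.10/23.62 = 355.000 and Q₂ = 8933.08/23.62 = 378.200 (equivalently, work directly with expenditure since P cancels).
Midpoint %ΔQ = (8933.08 − 8385.10)/8659.09 = 0.06328; midpoint %ΔI = (42300 − 33700)/38000 = 0.22632.
η = 0.06328 / 0.22632 = 0.280.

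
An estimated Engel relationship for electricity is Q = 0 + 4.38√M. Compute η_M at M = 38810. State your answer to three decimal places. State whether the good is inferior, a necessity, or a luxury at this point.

At M = 38810: Q = 862.871.
dQ/dM = 4.38/(2√M) = 0.0111166 at this income.
η = (dQ/dM)·(M/Q) = 0.0111166 × (38810/862.871) = 0.500.
Since 0 < η < 1, the good is a necessity.

0.500 (necessity)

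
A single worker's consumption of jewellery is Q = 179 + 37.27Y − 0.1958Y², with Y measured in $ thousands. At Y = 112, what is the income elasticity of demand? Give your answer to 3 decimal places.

At Y = 112: Q = 1897.1248.
dQ/dY = 37.27 − 0.3916Y = -6.58920.
η = (dQ/dY)·(Y/Q) = -6.58920 × (112/1897.1248) = -0.389.

-0.389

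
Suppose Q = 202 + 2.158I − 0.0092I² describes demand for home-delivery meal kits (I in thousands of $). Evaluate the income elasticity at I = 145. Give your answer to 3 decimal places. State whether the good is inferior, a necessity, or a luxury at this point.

At I = 145: Q = 321.4800.
dQ/dI = 2.158 − 0.0184I = -0.51000.
η = (dQ/dI)·(I/Q) = -0.51000 × (145/321.4800) = -0.230.
η < 0 ⇒ inferior good.

-0.230 (inferior good)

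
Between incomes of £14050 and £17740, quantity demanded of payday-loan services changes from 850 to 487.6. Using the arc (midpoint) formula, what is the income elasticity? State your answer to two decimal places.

-2.33

ΔQ = 487.6 − 850 = -362.4; midpoint Q̄ = (850 + 487.6)/2 = 668.8.
ΔI = 17740 − 14050 = 3690; midpoint Ī = (14050 + 17740)/2 = 15895.
η = (ΔQ/Q̄) ÷ (ΔI/Ī) = (-362.4/668.8) ÷ (3690/15895) = -2.33.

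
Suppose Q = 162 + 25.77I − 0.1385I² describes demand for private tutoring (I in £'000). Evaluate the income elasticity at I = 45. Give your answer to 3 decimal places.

0.575

At I = 45: Q = 1041.1875.
dQ/dI = 25.77 − 0.277I = 13.30500.
η = (dQ/dI)·(I/Q) = 13.30500 × (45/1041.1875) = 0.575.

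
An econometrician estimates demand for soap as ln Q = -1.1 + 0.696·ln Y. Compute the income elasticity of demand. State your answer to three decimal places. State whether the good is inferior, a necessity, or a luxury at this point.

In a log-linear demand, the coefficient on ln Y is the income elasticity.
So η = 0.696.
0 < η < 1 ⇒ necessity.

0.696 (necessity)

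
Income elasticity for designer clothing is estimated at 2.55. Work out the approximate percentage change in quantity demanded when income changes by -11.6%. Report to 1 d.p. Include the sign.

-29.6%

%ΔQ ≈ η × %ΔI = 2.55 × (-11.6%) = -29.6%.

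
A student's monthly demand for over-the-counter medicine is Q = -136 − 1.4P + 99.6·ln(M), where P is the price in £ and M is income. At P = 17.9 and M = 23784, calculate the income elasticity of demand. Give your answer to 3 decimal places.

0.118

At P = 17.9, M = 23784: Q = 842.586.
Holding P constant, ∂Q/∂M = 99.6/M = 0.00418769.
η_M = (∂Q/∂M)·(M/Q) = 0.00418769 × (23784/842.586) = 0.118.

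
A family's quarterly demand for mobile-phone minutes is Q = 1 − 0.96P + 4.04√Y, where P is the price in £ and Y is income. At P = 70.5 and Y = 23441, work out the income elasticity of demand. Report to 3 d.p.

0.560

At P = 70.5, Y = 23441: Q = 551.862.
Holding P constant, ∂Q/∂Y = 4.04/(2√Y) = 0.0131936.
η_Y = (∂Q/∂Y)·(Y/Q) = 0.0131936 × (23441/551.862) = 0.560.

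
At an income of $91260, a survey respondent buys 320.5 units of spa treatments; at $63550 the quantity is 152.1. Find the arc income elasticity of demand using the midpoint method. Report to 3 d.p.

1.991

ΔQ = 152.1 − 320.5 = -168.4; midpoint Q̄ = (320.5 + 152.1)/2 = 236.3.
ΔI = 63550 − 91260 = -27710; midpoint Ī = (91260 + 63550)/2 = 77405.
η = (ΔQ/Q̄) ÷ (ΔI/Ī) = (-168.4/236.3) ÷ (-27710/77405) = 1.991.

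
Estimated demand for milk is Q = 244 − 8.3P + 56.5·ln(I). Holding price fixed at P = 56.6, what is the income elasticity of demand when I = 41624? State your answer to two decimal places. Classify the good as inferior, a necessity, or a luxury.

0.15 (necessity)

At P = 56.6, I = 41624: Q = 375.178.
Holding P constant, ∂Q/∂I = 56.5/I = 0.00135739.
η_I = (∂Q/∂I)·(I/Q) = 0.00135739 × (41624/375.178) = 0.15.
Since 0 < η < 1, this is a necessity.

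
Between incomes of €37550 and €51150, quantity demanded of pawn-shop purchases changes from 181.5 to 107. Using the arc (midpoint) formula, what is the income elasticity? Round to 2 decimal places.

-1.68

ΔQ = 107 − 181.5 = -74.5; midpoint Q̄ = (181.5 + 107)/2 = 144.25.
ΔI = 51150 − 37550 = 13600; midpoint Ī = (37550 + 51150)/2 = 44350.
η = (ΔQ/Q̄) ÷ (ΔI/Ī) = (-74.5/144.25) ÷ (13600/44350) = -1.68.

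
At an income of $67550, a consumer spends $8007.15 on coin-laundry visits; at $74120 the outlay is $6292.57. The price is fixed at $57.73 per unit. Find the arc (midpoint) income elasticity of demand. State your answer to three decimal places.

-2.585

With a constant price, Q₁ = 8007.15/57.73 = 138.700 and Q₂ = 6292.57/57.73 = 109.000 (equivalently, work directly with expenditure since P cancels).
Midpoint %ΔQ = (6292.57 − 8007.15)/7149.86 = -0.23981; midpoint %ΔI = (74120 − 67550)/70835 = 0.09275.
η = -0.23981 / 0.09275 = -2.585.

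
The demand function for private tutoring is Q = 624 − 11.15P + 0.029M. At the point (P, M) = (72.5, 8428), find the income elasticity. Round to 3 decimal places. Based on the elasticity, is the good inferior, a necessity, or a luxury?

At P = 72.5, M = 8428: Q = 60.037.
Holding P constant, ∂Q/∂M = 0.029.
η_M = (∂Q/∂M)·(M/Q) = 0.029 × (8428/60.037) = 4.071.
Since η > 1, this is a luxury.

4.071 (luxury)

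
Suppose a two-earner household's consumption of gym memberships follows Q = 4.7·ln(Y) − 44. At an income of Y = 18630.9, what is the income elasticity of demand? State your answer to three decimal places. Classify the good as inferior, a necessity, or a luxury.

At Y = 18630.9: Q = 2.213.
dQ/dY = 4.7/Y = 0.000252269 at this income.
η = (dQ/dY)·(Y/Q) = 0.000252269 × (18630.9/2.213) = 2.124.
Since η > 1, the good is a luxury.

2.124 (luxury)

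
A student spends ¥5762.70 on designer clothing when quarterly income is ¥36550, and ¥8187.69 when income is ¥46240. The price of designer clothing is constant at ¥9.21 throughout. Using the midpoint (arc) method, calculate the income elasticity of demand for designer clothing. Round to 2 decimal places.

1.49

With a constant price, Q₁ = 5762.70/9.21 = 625.700 and Q₂ = 8187.69/9.21 = 889.000 (equivalently, work directly with expenditure since P cancels).
Midpoint %ΔQ = (8187.69 − 5762.70)/6975.20 = 0.34766; midpoint %ΔI = (46240 − 36550)/41395 = 0.23409.
η = 0.34766 / 0.23409 = 1.49.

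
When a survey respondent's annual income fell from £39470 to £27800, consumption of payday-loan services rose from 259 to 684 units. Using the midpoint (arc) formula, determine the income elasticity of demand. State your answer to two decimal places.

-2.60

ΔQ = 684 − 259 = 425; midpoint Q̄ = (259 + 684)/2 = 471.5.
ΔI = 27800 − 39470 = -11670; midpoint Ī = (39470 + 27800)/2 = 33635.
η = (ΔQ/Q̄) ÷ (ΔI/Ī) = (425/471.5) ÷ (-11670/33635) = -2.60.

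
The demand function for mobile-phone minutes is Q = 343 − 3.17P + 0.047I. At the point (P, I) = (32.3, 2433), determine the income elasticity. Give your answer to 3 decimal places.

0.322

At P = 32.3, I = 2433: Q = 354.960.
Holding P constant, ∂Q/∂I = 0.047.
η_I = (∂Q/∂I)·(I/Q) = 0.047 × (2433/354.960) = 0.322.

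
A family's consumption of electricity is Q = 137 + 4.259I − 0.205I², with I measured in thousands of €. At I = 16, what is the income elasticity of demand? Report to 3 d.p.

-0.241

At I = 16: Q = 152.6640.
dQ/dI = 4.259 − 0.41I = -2.30100.
η = (dQ/dI)·(I/Q) = -2.30100 × (16/152.6640) = -0.241.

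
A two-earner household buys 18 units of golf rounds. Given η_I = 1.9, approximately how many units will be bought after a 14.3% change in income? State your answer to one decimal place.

22.9

%ΔQ ≈ η × %ΔI = 1.9 × 14.3% = 27.17%.
New Q ≈ 18 × (1 + 0.2717) = 22.9.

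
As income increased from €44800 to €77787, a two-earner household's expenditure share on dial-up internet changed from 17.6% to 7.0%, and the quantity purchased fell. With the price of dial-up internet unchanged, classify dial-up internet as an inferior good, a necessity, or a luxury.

Quantity demanded falls as income rises, so η < 0.

inferior good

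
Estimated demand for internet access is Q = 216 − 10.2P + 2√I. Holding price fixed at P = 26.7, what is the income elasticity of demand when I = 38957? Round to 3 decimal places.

At P = 26.7, I = 38957: Q = 338.411.
Holding P constant, ∂Q/∂I = 2/(2√I) = 0.00506649.
η_I = (∂Q/∂I)·(I/Q) = 0.00506649 × (38957/338.411) = 0.583.

0.583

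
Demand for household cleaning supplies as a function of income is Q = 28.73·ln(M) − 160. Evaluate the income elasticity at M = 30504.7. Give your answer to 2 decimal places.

0.21

At M = 30504.7: Q = 136.656.
dQ/dM = 28.73/M = 0.000941822 at this income.
η = (dQ/dM)·(M/Q) = 0.000941822 × (30504.7/136.656) = 0.21.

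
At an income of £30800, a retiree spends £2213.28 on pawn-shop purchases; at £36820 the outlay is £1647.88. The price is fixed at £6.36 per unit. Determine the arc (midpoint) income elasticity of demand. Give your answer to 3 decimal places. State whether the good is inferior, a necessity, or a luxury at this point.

-1.645 (inferior good)

With a constant price, Q₁ = 2213.28/6.36 = 348.000 and Q₂ = 1647.88/6.36 = 259.101 (equivalently, work directly with expenditure since P cancels).
Midpoint %ΔQ = (1647.88 − 2213.28)/1930.58 = -0.29287; midpoint %ΔI = (36820 − 30800)/33810 = 0.17805.
η = -0.29287 / 0.17805 = -1.645.
η < 0 ⇒ inferior good.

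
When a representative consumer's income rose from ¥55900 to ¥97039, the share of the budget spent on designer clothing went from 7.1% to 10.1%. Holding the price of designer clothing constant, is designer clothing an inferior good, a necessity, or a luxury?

The budget share rises as income rises, so η > 1.

luxury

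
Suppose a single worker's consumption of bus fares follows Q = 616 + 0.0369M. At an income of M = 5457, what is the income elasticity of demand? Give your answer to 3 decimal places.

At M = 5457: Q = 817.363.
dQ/dM = 0.0369.
η = (dQ/dM)·(M/Q) = 0.0369 × (5457/817.363) = 0.246.

0.246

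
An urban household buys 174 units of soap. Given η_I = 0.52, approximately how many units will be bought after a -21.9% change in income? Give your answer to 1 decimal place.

154.2

%ΔQ ≈ η × %ΔI = 0.52 × (-21.9%) = -11.388%.
New Q ≈ 174 × (1 − 0.11388) = 154.2.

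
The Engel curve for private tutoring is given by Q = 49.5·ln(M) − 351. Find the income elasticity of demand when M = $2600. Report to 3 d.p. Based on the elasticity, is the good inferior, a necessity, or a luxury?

1.295 (luxury)

At M = 2600: Q = 38.232.
dQ/dM = 49.5/M = 0.0190385 at this income.
η = (dQ/dM)·(M/Q) = 0.0190385 × (2600/38.232) = 1.295.
Since η > 1, the good is a luxury.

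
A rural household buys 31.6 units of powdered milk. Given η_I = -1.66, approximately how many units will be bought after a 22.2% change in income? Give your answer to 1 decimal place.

20.0

%ΔQ ≈ η × %ΔI = -1.66 × 22.2% = -36.852%.
New Q ≈ 31.6 × (1 − 0.36852) = 20.0.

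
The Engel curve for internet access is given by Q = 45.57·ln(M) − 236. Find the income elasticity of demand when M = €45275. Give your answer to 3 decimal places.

At M = 45275: Q = 252.534.
dQ/dM = 45.57/M = 0.00100652 at this income.
η = (dQ/dM)·(M/Q) = 0.00100652 × (45275/252.534) = 0.180.

0.180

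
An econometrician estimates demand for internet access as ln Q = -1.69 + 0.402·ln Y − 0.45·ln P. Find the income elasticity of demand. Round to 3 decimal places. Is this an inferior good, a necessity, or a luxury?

In a log-linear demand, the coefficient on ln Y is the income elasticity.
So η = 0.402.
0 < η < 1 ⇒ necessity.

0.402 (necessity)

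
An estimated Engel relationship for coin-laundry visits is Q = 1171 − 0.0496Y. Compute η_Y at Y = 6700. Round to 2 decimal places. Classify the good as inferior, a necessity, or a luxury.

-0.40 (inferior good)

At Y = 6700: Q = 838.680.
dQ/dY = −0.0496.
η = (dQ/dY)·(Y/Q) = -0.0496 × (6700/838.680) = -0.40.
Since η < 0, the good is an inferior good.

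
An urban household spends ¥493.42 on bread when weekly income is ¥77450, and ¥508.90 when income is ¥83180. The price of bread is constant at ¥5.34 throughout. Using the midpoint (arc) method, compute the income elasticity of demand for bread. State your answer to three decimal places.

0.433

With a constant price, Q₁ = 493.42/5.34 = 92.401 and Q₂ = 508.90/5.34 = 95.300 (equivalently, work directly with expenditure since P cancels).
Midpoint %ΔQ = (508.90 − 493.42)/501.16 = 0.03089; midpoint %ΔI = (83180 − 77450)/80315 = 0.07134.
η = 0.03089 / 0.07134 = 0.433.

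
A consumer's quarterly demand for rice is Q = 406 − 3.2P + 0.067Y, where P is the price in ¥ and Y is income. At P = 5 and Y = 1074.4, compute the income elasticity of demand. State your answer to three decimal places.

0.156

At P = 5, Y = 1074.4: Q = 461.985.
Holding P constant, ∂Q/∂Y = 0.067.
η_Y = (∂Q/∂Y)·(Y/Q) = 0.067 × (1074.4/461.985) = 0.156.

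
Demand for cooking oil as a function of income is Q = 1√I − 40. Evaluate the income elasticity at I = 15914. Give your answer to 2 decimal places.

0.73

At I = 15914: Q = 86.151.
dQ/dI = 1/(2√I) = 0.00396351 at this income.
η = (dQ/dI)·(I/Q) = 0.00396351 × (15914/86.151) = 0.73.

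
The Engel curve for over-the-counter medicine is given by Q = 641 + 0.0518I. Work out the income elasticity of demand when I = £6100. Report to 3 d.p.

At I = 6100: Q = 956.980.
dQ/dI = 0.0518.
η = (dQ/dI)·(I/Q) = 0.0518 × (6100/956.980) = 0.330.

0.330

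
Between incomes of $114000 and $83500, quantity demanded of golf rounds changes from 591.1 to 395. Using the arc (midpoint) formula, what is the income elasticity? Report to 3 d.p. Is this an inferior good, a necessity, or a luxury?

ΔQ = 395 − 591.1 = -196.1; midpoint Q̄ = (591.1 + 395)/2 = 493.05.
ΔI = 83500 − 114000 = -30500; midpoint Ī = (114000 + 83500)/2 = 98750.
η = (ΔQ/Q̄) ÷ (ΔI/Ī) = (-196.1/493.05) ÷ (-30500/98750) = 1.288.
η > 1 ⇒ luxury.

1.288 (luxury)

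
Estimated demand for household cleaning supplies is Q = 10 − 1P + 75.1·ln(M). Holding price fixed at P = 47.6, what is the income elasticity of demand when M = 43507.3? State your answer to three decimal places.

At P = 47.6, M = 43507.3: Q = 764.519.
Holding P constant, ∂Q/∂M = 75.1/M = 0.00172615.
η_M = (∂Q/∂M)·(M/Q) = 0.00172615 × (43507.3/764.519) = 0.098.

0.098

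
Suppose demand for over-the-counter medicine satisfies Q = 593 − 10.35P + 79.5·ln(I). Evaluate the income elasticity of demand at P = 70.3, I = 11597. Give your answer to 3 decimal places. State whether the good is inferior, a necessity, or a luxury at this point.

At P = 70.3, I = 11597: Q = 609.396.
Holding P constant, ∂Q/∂I = 79.5/I = 0.00685522.
η_I = (∂Q/∂I)·(I/Q) = 0.00685522 × (11597/609.396) = 0.130.
Since 0 < η < 1, this is a necessity.

0.130 (necessity)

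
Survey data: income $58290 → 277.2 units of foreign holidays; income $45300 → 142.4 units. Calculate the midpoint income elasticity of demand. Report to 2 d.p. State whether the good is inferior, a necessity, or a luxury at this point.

2.56 (luxury)

ΔQ = 142.4 − 277.2 = -134.8; midpoint Q̄ = (277.2 + 142.4)/2 = 209.8.
ΔI = 45300 − 58290 = -12990; midpoint Ī = (58290 + 45300)/2 = 51795.
η = (ΔQ/Q̄) ÷ (ΔI/Ī) = (-134.8/209.8) ÷ (-12990/51795) = 2.56.
η > 1 ⇒ luxury.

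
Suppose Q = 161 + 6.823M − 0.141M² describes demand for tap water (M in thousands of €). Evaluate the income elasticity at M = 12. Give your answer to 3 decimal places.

0.185

At M = 12: Q = 222.5720.
dQ/dM = 6.823 − 0.282M = 3.43900.
η = (dQ/dM)·(M/Q) = 3.43900 × (12/222.5720) = 0.185.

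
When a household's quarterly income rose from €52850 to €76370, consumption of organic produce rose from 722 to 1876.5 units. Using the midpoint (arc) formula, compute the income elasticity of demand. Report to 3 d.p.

2.441

ΔQ = 1876.5 − 722 = 1154.5; midpoint Q̄ = (722 + 1876.5)/2 = 1299.25.
ΔI = 76370 − 52850 = 23520; midpoint Ī = (52850 + 76370)/2 = 64610.
η = (ΔQ/Q̄) ÷ (ΔI/Ī) = (1154.5/1299.25) ÷ (23520/64610) = 2.441.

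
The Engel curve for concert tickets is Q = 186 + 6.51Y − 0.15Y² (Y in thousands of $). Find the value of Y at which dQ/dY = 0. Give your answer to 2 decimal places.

21.70

dQ/dY = 6.51 − 0.3Y.
The good is inferior where dQ/dY < 0. Setting dQ/dY = 0 gives Y = 6.51 / 0.3 = 21.70.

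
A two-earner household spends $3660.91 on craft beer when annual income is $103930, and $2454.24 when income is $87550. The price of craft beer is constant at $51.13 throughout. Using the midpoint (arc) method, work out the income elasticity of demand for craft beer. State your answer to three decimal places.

2.307

With a constant price, Q₁ = 3660.91/51.13 = 71.600 and Q₂ = 2454.24/51.13 = 48.000 (equivalently, work directly with expenditure since P cancels).
Midpoint %ΔQ = (2454.24 − 3660.91)/3057.58 = -0.39465; midpoint %ΔI = (87550 − 103930)/95740 = -0.17109.
η = -0.39465 / -0.17109 = 2.307.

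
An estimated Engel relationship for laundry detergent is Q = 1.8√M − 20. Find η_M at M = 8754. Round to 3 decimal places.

At M = 8754: Q = 148.413.
dQ/dM = 1.8/(2√M) = 0.00961921 at this income.
η = (dQ/dM)·(M/Q) = 0.00961921 × (8754/148.413) = 0.567.

0.567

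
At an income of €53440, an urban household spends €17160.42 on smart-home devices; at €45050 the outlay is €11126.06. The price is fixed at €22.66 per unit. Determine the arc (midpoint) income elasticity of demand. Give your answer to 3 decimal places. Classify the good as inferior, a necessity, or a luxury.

With a constant price, Q₁ = 17160.42/22.66 = 757.300 and Q₂ = 11126.06/22.66 = 491.000 (equivalently, work directly with expenditure since P cancels).
Midpoint %ΔQ = (11126.06 − 17160.42)/14143.24 = -0.42666; midpoint %ΔI = (45050 − 53440)/49245 = -0.17037.
η = -0.42666 / -0.17037 = 2.504.
η > 1 ⇒ luxury.

2.504 (luxury)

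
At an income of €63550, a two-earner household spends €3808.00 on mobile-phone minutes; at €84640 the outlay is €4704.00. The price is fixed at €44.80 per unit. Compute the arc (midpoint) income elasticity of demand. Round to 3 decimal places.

With a constant price, Q₁ = 3808.00/44.80 = 85.000 and Q₂ = 4704.00/44.80 = 105.000 (equivalently, work directly with expenditure since P cancels).
Midpoint %ΔQ = (4704.00 − 3808.00)/4256.00 = 0.21053; midpoint %ΔI = (84640 − 63550)/74095 = 0.28463.
η = 0.21053 / 0.28463 = 0.740.

0.740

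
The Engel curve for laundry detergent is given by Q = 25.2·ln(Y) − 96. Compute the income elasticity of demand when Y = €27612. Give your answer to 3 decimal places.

At Y = 27612: Q = 161.695.
dQ/dY = 25.2/Y = 0.000912647 at this income.
η = (dQ/dY)·(Y/Q) = 0.000912647 × (27612/161.695) = 0.156.

0.156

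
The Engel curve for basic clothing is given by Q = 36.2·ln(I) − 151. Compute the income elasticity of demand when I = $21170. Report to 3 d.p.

At I = 21170: Q = 209.564.
dQ/dI = 36.2/I = 0.00170997 at this income.
η = (dQ/dI)·(I/Q) = 0.00170997 × (21170/209.564) = 0.173.

0.173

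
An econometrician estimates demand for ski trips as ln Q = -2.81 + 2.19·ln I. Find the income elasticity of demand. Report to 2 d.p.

2.19

In a log-linear demand, the coefficient on ln I is the income elasticity.
So η = 2.19.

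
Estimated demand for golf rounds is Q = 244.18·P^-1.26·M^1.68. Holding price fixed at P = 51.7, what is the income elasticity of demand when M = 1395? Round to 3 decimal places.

1.680

For a multiplicative demand Q = A·P^α·M^β, the income elasticity is β everywhere.
Here β = 1.68, so η = 1.680.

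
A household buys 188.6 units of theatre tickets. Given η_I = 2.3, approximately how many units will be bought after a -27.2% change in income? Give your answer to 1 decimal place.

%ΔQ ≈ η × %ΔI = 2.3 × (-27.2%) = -62.56%.
New Q ≈ 188.6 × (1 − 0.6256) = 70.6.

70.6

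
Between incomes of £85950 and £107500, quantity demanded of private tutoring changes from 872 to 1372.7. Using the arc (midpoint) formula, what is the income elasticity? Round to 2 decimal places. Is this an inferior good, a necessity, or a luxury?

ΔQ = 1372.7 − 872 = 500.7; midpoint Q̄ = (872 + 1372.7)/2 = 1122.35.
ΔI = 107500 − 85950 = 21550; midpoint Ī = (85950 + 107500)/2 = 96725.
η = (ΔQ/Q̄) ÷ (ΔI/Ī) = (500.7/1122.35) ÷ (21550/96725) = 2.00.
η > 1 ⇒ luxury.

2.00 (luxury)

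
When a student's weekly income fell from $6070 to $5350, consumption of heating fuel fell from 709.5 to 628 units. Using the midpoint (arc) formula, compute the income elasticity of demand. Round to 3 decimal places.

0.966

ΔQ = 628 − 709.5 = -81.5; midpoint Q̄ = (709.5 + 628)/2 = 668.75.
ΔI = 5350 − 6070 = -720; midpoint Ī = (6070 + 5350)/2 = 5710.
η = (ΔQ/Q̄) ÷ (ΔI/Ī) = (-81.5/668.75) ÷ (-720/5710) = 0.966.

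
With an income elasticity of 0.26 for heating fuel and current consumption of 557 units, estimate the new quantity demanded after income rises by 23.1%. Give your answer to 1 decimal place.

%ΔQ ≈ η × %ΔI = 0.26 × 23.1% = 6.006%.
New Q ≈ 557 × (1 + 0.06006) = 590.5.

590.5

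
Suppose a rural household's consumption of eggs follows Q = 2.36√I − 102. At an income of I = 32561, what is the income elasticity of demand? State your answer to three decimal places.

At I = 32561: Q = 323.854.
dQ/dI = 2.36/(2√I) = 0.00653933 at this income.
η = (dQ/dI)·(I/Q) = 0.00653933 × (32561/323.854) = 0.657.

0.657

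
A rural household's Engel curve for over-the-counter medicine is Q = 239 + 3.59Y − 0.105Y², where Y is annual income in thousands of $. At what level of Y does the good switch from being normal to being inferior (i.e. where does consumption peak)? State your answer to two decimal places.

dQ/dY = 3.59 − 0.21Y.
The good is inferior where dQ/dY < 0. Setting dQ/dY = 0 gives Y = 3.59 / 0.21 = 17.10.

17.10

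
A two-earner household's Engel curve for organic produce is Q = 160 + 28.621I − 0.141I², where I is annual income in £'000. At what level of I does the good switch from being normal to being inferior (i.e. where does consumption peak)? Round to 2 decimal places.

101.49

dQ/dI = 28.621 − 0.282I.
The good is inferior where dQ/dI < 0. Setting dQ/dI = 0 gives I = 28.621 / 0.282 = 101.49.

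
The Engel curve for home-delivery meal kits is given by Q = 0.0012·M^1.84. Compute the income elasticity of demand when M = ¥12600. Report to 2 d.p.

1.84

For Q = A·M^β the income elasticity is constant and equal to β.
Here β = 1.84, so η = 1.84.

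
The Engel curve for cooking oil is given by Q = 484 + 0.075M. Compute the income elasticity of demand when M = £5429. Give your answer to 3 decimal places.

At M = 5429: Q = 891.175.
dQ/dM = 0.075.
η = (dQ/dM)·(M/Q) = 0.075 × (5429/891.175) = 0.457.

0.457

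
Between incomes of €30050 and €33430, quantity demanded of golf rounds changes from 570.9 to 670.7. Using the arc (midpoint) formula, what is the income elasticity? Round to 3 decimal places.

1.510

ΔQ = 670.7 − 570.9 = 99.8; midpoint Q̄ = (570.9 + 670.7)/2 = 620.8.
ΔI = 33430 − 30050 = 3380; midpoint Ī = (30050 + 33430)/2 = 31740.
η = (ΔQ/Q̄) ÷ (ΔI/Ī) = (99.8/620.8) ÷ (3380/31740) = 1.510.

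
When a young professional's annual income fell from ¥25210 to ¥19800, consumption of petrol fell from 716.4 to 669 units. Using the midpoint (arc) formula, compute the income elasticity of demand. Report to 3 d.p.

0.285

ΔQ = 669 − 716.4 = -47.4; midpoint Q̄ = (716.4 + 669)/2 = 692.7.
ΔI = 19800 − 25210 = -5410; midpoint Ī = (25210 + 19800)/2 = 22505.
η = (ΔQ/Q̄) ÷ (ΔI/Ī) = (-47.4/692.7) ÷ (-5410/22505) = 0.285.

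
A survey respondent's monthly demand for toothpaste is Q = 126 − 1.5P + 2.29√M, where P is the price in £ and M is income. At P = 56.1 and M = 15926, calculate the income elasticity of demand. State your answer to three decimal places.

0.437

At P = 56.1, M = 15926: Q = 330.844.
Holding P constant, ∂Q/∂M = 2.29/(2√M) = 0.00907303.
η_M = (∂Q/∂M)·(M/Q) = 0.00907303 × (15926/330.844) = 0.437.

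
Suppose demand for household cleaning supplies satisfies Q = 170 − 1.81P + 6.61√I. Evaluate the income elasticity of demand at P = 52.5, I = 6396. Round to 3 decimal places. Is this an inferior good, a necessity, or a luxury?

At P = 52.5, I = 6396: Q = 603.610.
Holding P constant, ∂Q/∂I = 6.61/(2√I) = 0.0413254.
η_I = (∂Q/∂I)·(I/Q) = 0.0413254 × (6396/603.610) = 0.438.
Since 0 < η < 1, this is a necessity.

0.438 (necessity)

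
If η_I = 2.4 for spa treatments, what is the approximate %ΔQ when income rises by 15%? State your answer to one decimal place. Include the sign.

%ΔQ ≈ η × %ΔI = 2.4 × 15% = 36.0%.

36.0%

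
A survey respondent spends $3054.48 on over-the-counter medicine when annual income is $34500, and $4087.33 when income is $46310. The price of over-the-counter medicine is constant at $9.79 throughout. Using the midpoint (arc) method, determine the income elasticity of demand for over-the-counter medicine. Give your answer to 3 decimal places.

0.990

With a constant price, Q₁ = 3054.48/9.79 = 312.000 and Q₂ = 4087.33/9.79 = 417.501 (equivalently, work directly with expenditure since P cancels).
Midpoint %ΔQ = (4087.33 − 3054.48)/3570.91 = 0.28924; midpoint %ΔI = (46310 − 34500)/40405 = 0.29229.
η = 0.28924 / 0.29229 = 0.990.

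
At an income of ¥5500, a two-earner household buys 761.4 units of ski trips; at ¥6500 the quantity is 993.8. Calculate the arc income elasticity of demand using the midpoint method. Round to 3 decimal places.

ΔQ = 993.8 − 761.4 = 232.4; midpoint Q̄ = (761.4 + 993.8)/2 = 877.6.
ΔI = 6500 − 5500 = 1000; midpoint Ī = (5500 + 6500)/2 = 6000.
η = (ΔQ/Q̄) ÷ (ΔI/Ī) = (232.4/877.6) ÷ (1000/6000) = 1.589.

1.589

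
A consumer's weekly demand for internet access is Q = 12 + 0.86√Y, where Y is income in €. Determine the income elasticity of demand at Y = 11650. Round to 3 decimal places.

At Y = 11650: Q = 104.824.
dQ/dY = 0.86/(2√Y) = 0.00398387 at this income.
η = (dQ/dY)·(Y/Q) = 0.00398387 × (11650/104.824) = 0.443.

0.443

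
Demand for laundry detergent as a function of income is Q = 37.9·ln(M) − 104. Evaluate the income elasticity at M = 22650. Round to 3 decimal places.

At M = 22650: Q = 276.058.
dQ/dM = 37.9/M = 0.00167329 at this income.
η = (dQ/dM)·(M/Q) = 0.00167329 × (22650/276.058) = 0.137.

0.137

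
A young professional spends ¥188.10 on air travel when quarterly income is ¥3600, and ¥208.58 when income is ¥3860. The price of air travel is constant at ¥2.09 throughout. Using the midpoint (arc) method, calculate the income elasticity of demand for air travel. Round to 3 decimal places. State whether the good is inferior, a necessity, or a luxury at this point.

1.481 (luxury)

With a constant price, Q₁ = 188.10/2.09 = 90.000 and Q₂ = 208.58/2.09 = 99.799 (equivalently, work directly with expenditure since P cancels).
Midpoint %ΔQ = (208.58 − 188.10)/198.34 = 0.10326; midpoint %ΔI = (3860 − 3600)/3730 = 0.06971.
η = 0.10326 / 0.06971 = 1.481.
η > 1 ⇒ luxury.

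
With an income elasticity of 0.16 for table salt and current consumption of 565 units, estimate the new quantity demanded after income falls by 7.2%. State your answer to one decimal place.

%ΔQ ≈ η × %ΔI = 0.16 × (-7.2%) = -1.152%.
New Q ≈ 565 × (1 − 0.01152) = 558.5.

558.5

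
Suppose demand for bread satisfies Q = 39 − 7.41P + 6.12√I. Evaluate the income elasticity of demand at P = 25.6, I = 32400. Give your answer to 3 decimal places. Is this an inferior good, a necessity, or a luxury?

At P = 25.6, I = 32400: Q = 950.904.
Holding P constant, ∂Q/∂I = 6.12/(2√I) = 0.017.
η_I = (∂Q/∂I)·(I/Q) = 0.017 × (32400/950.904) = 0.579.
Since 0 < η < 1, this is a necessity.

0.579 (necessity)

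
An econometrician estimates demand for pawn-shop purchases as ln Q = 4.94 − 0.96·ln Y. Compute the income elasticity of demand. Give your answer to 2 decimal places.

In a log-linear demand, the coefficient on ln Y is the income elasticity.
So η = -0.96.

-0.96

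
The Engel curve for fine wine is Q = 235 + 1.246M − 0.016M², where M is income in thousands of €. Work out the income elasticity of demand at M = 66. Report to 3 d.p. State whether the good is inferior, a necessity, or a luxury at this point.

At M = 66: Q = 247.5400.
dQ/dM = 1.246 − 0.032M = -0.86600.
η = (dQ/dM)·(M/Q) = -0.86600 × (66/247.5400) = -0.231.
η < 0 ⇒ inferior good.

-0.231 (inferior good)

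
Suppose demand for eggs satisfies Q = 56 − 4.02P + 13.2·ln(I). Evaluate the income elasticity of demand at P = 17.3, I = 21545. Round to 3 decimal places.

At P = 17.3, I = 21545: Q = 118.162.
Holding P constant, ∂Q/∂I = 13.2/I = 0.000612671.
η_I = (∂Q/∂I)·(I/Q) = 0.000612671 × (21545/118.162) = 0.112.

0.112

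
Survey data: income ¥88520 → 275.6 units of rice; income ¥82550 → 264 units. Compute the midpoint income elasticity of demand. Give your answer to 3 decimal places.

0.616

ΔQ = 264 − 275.6 = -11.6; midpoint Q̄ = (275.6 + 264)/2 = 269.8.
ΔI = 82550 − 88520 = -5970; midpoint Ī = (88520 + 82550)/2 = 85535.
η = (ΔQ/Q̄) ÷ (ΔI/Ī) = (-11.6/269.8) ÷ (-5970/85535) = 0.616.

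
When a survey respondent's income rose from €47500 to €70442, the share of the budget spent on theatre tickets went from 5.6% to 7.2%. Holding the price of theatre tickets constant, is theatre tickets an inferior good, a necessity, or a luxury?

The budget share rises as income rises, so η > 1.

luxury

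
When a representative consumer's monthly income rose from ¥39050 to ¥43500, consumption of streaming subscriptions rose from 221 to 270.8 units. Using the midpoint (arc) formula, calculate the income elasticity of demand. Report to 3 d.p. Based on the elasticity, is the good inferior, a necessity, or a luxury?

ΔQ = 270.8 − 221 = 49.8; midpoint Q̄ = (221 + 270.8)/2 = 245.9.
ΔI = 43500 − 39050 = 4450; midpoint Ī = (39050 + 43500)/2 = 41275.
η = (ΔQ/Q̄) ÷ (ΔI/Ī) = (49.8/245.9) ÷ (4450/41275) = 1.878.
η > 1 ⇒ luxury.

1.878 (luxury)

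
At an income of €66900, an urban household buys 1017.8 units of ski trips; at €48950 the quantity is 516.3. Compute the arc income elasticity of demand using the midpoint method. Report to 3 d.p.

2.110

ΔQ = 516.3 − 1017.8 = -501.5; midpoint Q̄ = (1017.8 + 516.3)/2 = 767.05.
ΔI = 48950 − 66900 = -17950; midpoint Ī = (66900 + 48950)/2 = 57925.
η = (ΔQ/Q̄) ÷ (ΔI/Ī) = (-501.5/767.05) ÷ (-17950/57925) = 2.110.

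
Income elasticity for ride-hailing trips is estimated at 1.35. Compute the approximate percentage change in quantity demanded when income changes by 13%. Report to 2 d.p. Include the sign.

17.55%

%ΔQ ≈ η × %ΔI = 1.35 × 13% = 17.55%.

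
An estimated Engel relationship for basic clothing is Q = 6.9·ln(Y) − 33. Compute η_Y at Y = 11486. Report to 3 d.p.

0.219

At Y = 11486: Q = 31.507.
dQ/dY = 6.9/Y = 0.000600731 at this income.
η = (dQ/dY)·(Y/Q) = 0.000600731 × (11486/31.507) = 0.219.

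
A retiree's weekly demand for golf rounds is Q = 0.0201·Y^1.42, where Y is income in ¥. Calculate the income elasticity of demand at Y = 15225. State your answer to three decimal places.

For Q = A·Y^β the income elasticity is constant and equal to β.
Here β = 1.42, so η = 1.420.

1.420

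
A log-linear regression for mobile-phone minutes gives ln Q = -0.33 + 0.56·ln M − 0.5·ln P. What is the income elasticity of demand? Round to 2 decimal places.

In a log-linear demand, the coefficient on ln M is the income elasticity.
So η = 0.56.

0.56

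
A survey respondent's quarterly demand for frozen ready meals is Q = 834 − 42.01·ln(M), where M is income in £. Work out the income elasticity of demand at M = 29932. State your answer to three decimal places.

-0.105

At M = 29932: Q = 401.016.
dQ/dM = -42.01/M = -0.00140351 at this income.
η = (dQ/dM)·(M/Q) = -0.00140351 × (29932/401.016) = -0.105.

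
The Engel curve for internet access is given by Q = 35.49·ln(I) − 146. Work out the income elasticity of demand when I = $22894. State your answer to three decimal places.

At I = 22894: Q = 210.271.
dQ/dI = 35.49/I = 0.00155019 at this income.
η = (dQ/dI)·(I/Q) = 0.00155019 × (22894/210.271) = 0.169.

0.169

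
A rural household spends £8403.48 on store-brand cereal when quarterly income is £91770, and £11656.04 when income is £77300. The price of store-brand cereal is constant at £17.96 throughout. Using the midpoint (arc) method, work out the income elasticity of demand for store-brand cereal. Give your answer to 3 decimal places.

With a constant price, Q₁ = 8403.48/17.96 = 467.900 and Q₂ = 11656.04/17.96 = 649.000 (equivalently, work directly with expenditure since P cancels).
Midpoint %ΔQ = (11656.04 − 8403.48)/10029.76 = 0.32429; midpoint %ΔI = (77300 − 91770)/84535 = -0.17117.
η = 0.32429 / -0.17117 = -1.895.

-1.895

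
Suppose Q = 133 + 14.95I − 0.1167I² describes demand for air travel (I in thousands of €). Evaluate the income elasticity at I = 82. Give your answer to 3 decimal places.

At I = 82: Q = 574.2092.
dQ/dI = 14.95 − 0.2334I = -4.18880.
η = (dQ/dI)·(I/Q) = -4.18880 × (82/574.2092) = -0.598.

-0.598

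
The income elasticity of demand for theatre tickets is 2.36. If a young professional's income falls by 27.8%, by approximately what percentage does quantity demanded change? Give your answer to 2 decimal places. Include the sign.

%ΔQ ≈ η × %ΔI = 2.36 × (-27.8%) = -65.61%.

-65.61%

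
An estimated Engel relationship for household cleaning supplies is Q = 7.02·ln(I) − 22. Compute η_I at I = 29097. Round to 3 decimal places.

At I = 29097: Q = 50.154.
dQ/dI = 7.02/I = 0.000241262 at this income.
η = (dQ/dI)·(I/Q) = 0.000241262 × (29097/50.154) = 0.140.

0.140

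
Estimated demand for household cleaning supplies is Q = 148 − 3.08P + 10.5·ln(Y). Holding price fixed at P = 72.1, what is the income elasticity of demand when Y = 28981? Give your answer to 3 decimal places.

0.311

At P = 72.1, Y = 28981: Q = 33.813.
Holding P constant, ∂Q/∂Y = 10.5/Y = 0.000362306.
η_Y = (∂Q/∂Y)·(Y/Q) = 0.000362306 × (28981/33.813) = 0.311.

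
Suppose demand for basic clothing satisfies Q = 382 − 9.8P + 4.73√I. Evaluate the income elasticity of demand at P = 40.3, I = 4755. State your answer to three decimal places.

0.521

At P = 40.3, I = 4755: Q = 313.224.
Holding P constant, ∂Q/∂I = 4.73/(2√I) = 0.034297.
η_I = (∂Q/∂I)·(I/Q) = 0.034297 × (4755/313.224) = 0.521.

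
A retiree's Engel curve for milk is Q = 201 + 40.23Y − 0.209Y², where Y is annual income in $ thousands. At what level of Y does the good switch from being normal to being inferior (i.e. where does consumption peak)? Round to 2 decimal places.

96.24

dQ/dY = 40.23 − 0.418Y.
The good is inferior where dQ/dY < 0. Setting dQ/dY = 0 gives Y = 40.23 / 0.418 = 96.24.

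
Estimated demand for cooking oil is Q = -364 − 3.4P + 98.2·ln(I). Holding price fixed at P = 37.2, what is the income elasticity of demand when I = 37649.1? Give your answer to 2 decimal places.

At P = 37.2, I = 37649.1: Q = 544.162.
Holding P constant, ∂Q/∂I = 98.2/I = 0.0026083.
η_I = (∂Q/∂I)·(I/Q) = 0.0026083 × (37649.1/544.162) = 0.18.

0.18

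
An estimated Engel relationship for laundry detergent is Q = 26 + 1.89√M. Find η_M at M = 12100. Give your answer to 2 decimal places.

0.44

At M = 12100: Q = 233.900.
dQ/dM = 1.89/(2√M) = 0.00859091 at this income.
η = (dQ/dM)·(M/Q) = 0.00859091 × (12100/233.900) = 0.44.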